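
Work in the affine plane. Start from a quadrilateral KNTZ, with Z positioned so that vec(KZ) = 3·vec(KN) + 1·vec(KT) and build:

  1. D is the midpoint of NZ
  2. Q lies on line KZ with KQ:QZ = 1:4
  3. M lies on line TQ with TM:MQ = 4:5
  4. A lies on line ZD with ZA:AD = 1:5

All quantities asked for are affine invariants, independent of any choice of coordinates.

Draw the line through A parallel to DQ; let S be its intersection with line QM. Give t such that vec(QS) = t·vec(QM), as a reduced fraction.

t = 6/13

Assign K = (0, 0), N = (1, 0), T = (0, 1), Z = (3, 1) — the answer is frame-independent, so this choice is without loss of generality.
1. D is the midpoint of NZ ⇒ D = (2, 1/2)
2. Q lies on line KZ with KQ:QZ = 1:4 ⇒ Q = (3/5, 1/5)
3. M lies on line TQ with TM:MQ = 4:5 ⇒ M = (4/15, 29/45)
4. A lies on line ZD with ZA:AD = 1:5 ⇒ A = (17/6, 11/12)
through A parallel to DQ: direction (-7/5, -3/10); meets QM at S = (29/65, 79/195)
S = Q + t·(M−Q) with t = 6/13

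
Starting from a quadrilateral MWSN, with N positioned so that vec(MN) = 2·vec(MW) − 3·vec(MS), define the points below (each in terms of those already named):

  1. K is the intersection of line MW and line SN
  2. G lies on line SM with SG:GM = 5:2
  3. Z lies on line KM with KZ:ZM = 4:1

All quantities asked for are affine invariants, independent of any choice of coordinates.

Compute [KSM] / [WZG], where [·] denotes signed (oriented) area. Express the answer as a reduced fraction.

[KSM]:[WZG] = -35/18

Work in coordinates with M = (0, 0), W = (1, 0), S = (0, 1), N = (2, -3).
1. K is the intersection of line MW and line SN ⇒ K = (1/2, 0)
2. G lies on line SM with SG:GM = 5:2 ⇒ G = (0, 2/7)
3. Z lies on line KM with KZ:ZM = 4:1 ⇒ Z = (1/10, 0)
2·[KSM] = 1/2, 2·[WZG] = -9/35
[KSM]:[WZG] = 1/2:-9/35 = -35/18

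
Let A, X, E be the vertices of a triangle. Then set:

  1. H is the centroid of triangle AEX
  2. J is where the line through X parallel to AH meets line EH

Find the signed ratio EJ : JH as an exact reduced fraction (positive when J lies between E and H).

Choose coordinates A = (0, 0), X = (1, 0), E = (0, 1).
1. H is the centroid of triangle AEX ⇒ H = (1/3, 1/3)
2. J is where the line through X parallel to AH meets line EH ⇒ J = (2/3, -1/3)
J = E + t·(H−E) with t = 2, so EJ:JH = t:(1−t) = 2:-1

EJ:JH = -2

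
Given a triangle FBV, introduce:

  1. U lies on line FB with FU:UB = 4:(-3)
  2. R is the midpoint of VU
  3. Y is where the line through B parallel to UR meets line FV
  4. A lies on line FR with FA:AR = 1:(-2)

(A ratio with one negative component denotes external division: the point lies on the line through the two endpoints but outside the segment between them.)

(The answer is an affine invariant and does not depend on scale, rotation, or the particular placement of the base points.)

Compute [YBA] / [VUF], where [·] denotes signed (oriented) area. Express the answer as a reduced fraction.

Set F = (0, 0), B = (1, 0), V = (0, 1); any affine frame gives the same invariant.
1. U lies on line FB with FU:UB = 4:(-3) ⇒ U = (4, 0)
2. R is the midpoint of VU ⇒ R = (2, 1/2)
3. Y is where the line through B parallel to UR meets line FV ⇒ Y = (0, 1/4)
4. A lies on line FR with FA:AR = 1:(-2) ⇒ A = (-2, -1/2)
2·[YBA] = -5/4, 2·[VUF] = -4
[YBA]:[VUF] = -5/4:-4 = 5/16

[YBA]:[VUF] = 5/16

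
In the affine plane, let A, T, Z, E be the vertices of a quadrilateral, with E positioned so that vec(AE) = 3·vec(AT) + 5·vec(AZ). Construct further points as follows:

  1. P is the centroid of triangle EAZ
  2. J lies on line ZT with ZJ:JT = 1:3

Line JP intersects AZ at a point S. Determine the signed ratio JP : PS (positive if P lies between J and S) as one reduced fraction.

Assign A = (0, 0), T = (1, 0), Z = (0, 1), E = (3, 5) — the answer is frame-independent, so this choice is without loss of generality.
1. P is the centroid of triangle EAZ ⇒ P = (1, 2)
2. J lies on line ZT with ZJ:JT = 1:3 ⇒ J = (1/4, 3/4)
line JP meets AZ at S = (0, 1/3)
P = J + t·(S−J) with t = -3, so JP:PS = -3:4

JP:PS = -3/4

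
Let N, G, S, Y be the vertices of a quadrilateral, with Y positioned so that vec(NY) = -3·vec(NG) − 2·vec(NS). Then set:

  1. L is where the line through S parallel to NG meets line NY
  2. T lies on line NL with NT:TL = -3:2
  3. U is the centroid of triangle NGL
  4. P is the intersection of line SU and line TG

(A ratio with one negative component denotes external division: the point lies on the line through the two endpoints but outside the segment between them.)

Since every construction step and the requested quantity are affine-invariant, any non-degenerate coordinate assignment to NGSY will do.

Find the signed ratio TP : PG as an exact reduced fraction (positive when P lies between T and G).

TP:PG = 28

Choose coordinates N = (0, 0), G = (1, 0), S = (0, 1), Y = (-3, -2).
1. L is where the line through S parallel to NG meets line NY ⇒ L = (3/2, 1)
2. T lies on line NL with NT:TL = -3:2 ⇒ T = (9/2, 3)
3. U is the centroid of triangle NGL ⇒ U = (5/6, 1/3)
4. P is the intersection of line SU and line TG ⇒ P = (65/58, 3/29)
P = T + t·(G−T) with t = 28/29, so TP:PG = t:(1−t) = 28/29:1/29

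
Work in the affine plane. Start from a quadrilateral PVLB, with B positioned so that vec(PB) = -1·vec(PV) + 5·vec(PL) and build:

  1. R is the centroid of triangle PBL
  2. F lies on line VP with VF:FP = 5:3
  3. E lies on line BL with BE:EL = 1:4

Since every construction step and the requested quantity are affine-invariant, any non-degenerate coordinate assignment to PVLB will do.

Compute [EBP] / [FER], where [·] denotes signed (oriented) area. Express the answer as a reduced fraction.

[EBP]:[FER] = 8/25

Set P = (0, 0), V = (1, 0), L = (0, 1), B = (-1, 5); any affine frame gives the same invariant.
1. R is the centroid of triangle PBL ⇒ R = (-1/3, 2)
2. F lies on line VP with VF:FP = 5:3 ⇒ F = (3/8, 0)
3. E lies on line BL with BE:EL = 1:4 ⇒ E = (-4/5, 21/5)
2·[EBP] = 1/5, 2·[FER] = 5/8
[EBP]:[FER] = 1/5:5/8 = 8/25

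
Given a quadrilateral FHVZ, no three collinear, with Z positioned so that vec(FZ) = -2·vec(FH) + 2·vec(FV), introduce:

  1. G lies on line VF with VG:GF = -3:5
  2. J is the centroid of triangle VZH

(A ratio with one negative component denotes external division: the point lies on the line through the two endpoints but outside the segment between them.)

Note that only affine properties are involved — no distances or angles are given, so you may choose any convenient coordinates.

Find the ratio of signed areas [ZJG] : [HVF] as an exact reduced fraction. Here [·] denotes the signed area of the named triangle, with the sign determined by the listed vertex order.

Set F = (0, 0), H = (1, 0), V = (0, 1), Z = (-2, 2); any affine frame gives the same invariant.
1. G lies on line VF with VG:GF = -3:5 ⇒ G = (0, 5/2)
2. J is the centroid of triangle VZH ⇒ J = (-1/3, 1)
2·[ZJG] = 17/6, 2·[HVF] = 1
[ZJG]:[HVF] = 17/6:1 = 17/6

[ZJG]:[HVF] = 17/6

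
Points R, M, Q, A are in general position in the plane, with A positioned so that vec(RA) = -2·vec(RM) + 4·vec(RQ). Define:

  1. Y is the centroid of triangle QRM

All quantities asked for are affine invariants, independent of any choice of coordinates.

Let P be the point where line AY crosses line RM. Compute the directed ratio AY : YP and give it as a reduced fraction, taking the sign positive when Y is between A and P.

AY:YP = 11

Assign R = (0, 0), M = (1, 0), Q = (0, 1), A = (-2, 4) — the answer is frame-independent, so this choice is without loss of generality.
1. Y is the centroid of triangle QRM ⇒ Y = (1/3, 1/3)
line AY meets RM at P = (6/11, 0)
Y = A + t·(P−A) with t = 11/12, so AY:YP = 11/12:1/12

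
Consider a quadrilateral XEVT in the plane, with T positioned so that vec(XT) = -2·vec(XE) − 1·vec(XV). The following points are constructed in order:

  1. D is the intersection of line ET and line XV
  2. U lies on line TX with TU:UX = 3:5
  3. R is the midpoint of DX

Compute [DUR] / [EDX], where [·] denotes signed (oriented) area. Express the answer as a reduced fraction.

[DUR]:[EDX] = 5/8

Choose coordinates X = (0, 0), E = (1, 0), V = (0, 1), T = (-2, -1).
1. D is the intersection of line ET and line XV ⇒ D = (0, -1/3)
2. U lies on line TX with TU:UX = 3:5 ⇒ U = (-5/4, -5/8)
3. R is the midpoint of DX ⇒ R = (0, -1/6)
2·[DUR] = -5/24, 2·[EDX] = -1/3
[DUR]:[EDX] = -5/24:-1/3 = 5/8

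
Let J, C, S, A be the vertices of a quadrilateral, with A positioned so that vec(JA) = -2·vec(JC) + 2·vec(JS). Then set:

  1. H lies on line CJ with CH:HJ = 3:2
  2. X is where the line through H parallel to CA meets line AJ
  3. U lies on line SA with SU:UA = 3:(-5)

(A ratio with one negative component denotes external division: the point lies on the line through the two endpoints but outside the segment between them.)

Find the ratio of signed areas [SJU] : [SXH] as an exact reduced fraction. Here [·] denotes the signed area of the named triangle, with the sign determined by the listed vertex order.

[SJU]:[SXH] = 75/22

Assign J = (0, 0), C = (1, 0), S = (0, 1), A = (-2, 2) — the answer is frame-independent, so this choice is without loss of generality.
1. H lies on line CJ with CH:HJ = 3:2 ⇒ H = (2/5, 0)
2. X is where the line through H parallel to CA meets line AJ ⇒ X = (-4/5, 4/5)
3. U lies on line SA with SU:UA = 3:(-5) ⇒ U = (3, -1/2)
2·[SJU] = 3, 2·[SXH] = 22/25
[SJU]:[SXH] = 3:22/25 = 75/22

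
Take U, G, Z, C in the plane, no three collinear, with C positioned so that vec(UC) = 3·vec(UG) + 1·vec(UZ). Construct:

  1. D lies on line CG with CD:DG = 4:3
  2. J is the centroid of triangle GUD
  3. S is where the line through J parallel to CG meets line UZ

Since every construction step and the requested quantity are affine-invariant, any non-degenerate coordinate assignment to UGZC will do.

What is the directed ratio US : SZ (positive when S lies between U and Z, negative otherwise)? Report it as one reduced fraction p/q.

Assign U = (0, 0), G = (1, 0), Z = (0, 1), C = (3, 1) — the answer is frame-independent, so this choice is without loss of generality.
1. D lies on line CG with CD:DG = 4:3 ⇒ D = (13/7, 3/7)
2. J is the centroid of triangle GUD ⇒ J = (20/21, 1/7)
3. S is where the line through J parallel to CG meets line UZ ⇒ S = (0, -1/3)
S = U + t·(Z−U) with t = -1/3, so US:SZ = t:(1−t) = -1/3:4/3

US:SZ = -1/4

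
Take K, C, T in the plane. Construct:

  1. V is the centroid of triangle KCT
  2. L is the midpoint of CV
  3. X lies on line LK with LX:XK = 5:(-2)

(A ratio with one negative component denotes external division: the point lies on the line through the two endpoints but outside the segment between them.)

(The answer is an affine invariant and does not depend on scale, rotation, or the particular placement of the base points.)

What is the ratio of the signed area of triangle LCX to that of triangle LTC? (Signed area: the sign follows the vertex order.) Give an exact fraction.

[LCX]:[LTC] = 5/3

Set K = (0, 0), C = (1, 0), T = (0, 1); any affine frame gives the same invariant.
1. V is the centroid of triangle KCT ⇒ V = (1/3, 1/3)
2. L is the midpoint of CV ⇒ L = (2/3, 1/6)
3. X lies on line LK with LX:XK = 5:(-2) ⇒ X = (-4/9, -1/9)
2·[LCX] = -5/18, 2·[LTC] = -1/6
[LCX]:[LTC] = -5/18:-1/6 = 5/3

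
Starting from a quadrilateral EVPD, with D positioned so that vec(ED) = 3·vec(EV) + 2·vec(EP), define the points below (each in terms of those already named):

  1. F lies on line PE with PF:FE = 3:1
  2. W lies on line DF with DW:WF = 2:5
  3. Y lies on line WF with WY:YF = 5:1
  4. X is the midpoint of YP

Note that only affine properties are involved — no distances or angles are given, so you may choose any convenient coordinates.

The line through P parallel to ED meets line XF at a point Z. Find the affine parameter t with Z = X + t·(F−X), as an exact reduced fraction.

Set E = (0, 0), V = (1, 0), P = (0, 1), D = (3, 2); any affine frame gives the same invariant.
1. F lies on line PE with PF:FE = 3:1 ⇒ F = (0, 1/4)
2. W lies on line DF with DW:WF = 2:5 ⇒ W = (15/7, 3/2)
3. Y lies on line WF with WY:YF = 5:1 ⇒ Y = (5/14, 11/24)
4. X is the midpoint of YP ⇒ X = (5/28, 35/48)
through P parallel to ED: direction (3, 2); meets XF at Z = (45/121, 151/121)
Z = X + t·(F−X) with t = -131/121

t = -131/121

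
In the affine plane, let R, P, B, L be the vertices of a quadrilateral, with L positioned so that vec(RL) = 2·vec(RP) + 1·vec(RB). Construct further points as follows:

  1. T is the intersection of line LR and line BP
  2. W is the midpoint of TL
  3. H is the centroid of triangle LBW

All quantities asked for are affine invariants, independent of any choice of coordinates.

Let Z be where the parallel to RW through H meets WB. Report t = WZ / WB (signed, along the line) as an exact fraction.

t = 1/3

Assign R = (0, 0), P = (1, 0), B = (0, 1), L = (2, 1) — the answer is frame-independent, so this choice is without loss of generality.
1. T is the intersection of line LR and line BP ⇒ T = (2/3, 1/3)
2. W is the midpoint of TL ⇒ W = (4/3, 2/3)
3. H is the centroid of triangle LBW ⇒ H = (10/9, 8/9)
through H parallel to RW: direction (4/3, 2/3); meets WB at Z = (8/9, 7/9)
Z = W + t·(B−W) with t = 1/3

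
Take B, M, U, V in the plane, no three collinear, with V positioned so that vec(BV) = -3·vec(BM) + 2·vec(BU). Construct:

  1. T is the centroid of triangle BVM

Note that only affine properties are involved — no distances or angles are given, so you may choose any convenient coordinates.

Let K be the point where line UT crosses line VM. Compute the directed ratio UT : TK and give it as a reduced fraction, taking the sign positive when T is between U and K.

UT:TK = -4

Assign B = (0, 0), M = (1, 0), U = (0, 1), V = (-3, 2) — the answer is frame-independent, so this choice is without loss of generality.
1. T is the centroid of triangle BVM ⇒ T = (-2/3, 2/3)
line UT meets VM at K = (-1/2, 3/4)
T = U + t·(K−U) with t = 4/3, so UT:TK = 4/3:-1/3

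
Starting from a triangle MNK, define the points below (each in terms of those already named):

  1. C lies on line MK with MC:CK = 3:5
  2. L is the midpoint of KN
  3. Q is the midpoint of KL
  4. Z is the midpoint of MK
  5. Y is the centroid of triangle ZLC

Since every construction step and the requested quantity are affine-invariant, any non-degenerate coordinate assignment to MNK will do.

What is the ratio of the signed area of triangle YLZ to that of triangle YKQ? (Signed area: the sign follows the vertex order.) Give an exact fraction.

Choose coordinates M = (0, 0), N = (1, 0), K = (0, 1).
1. C lies on line MK with MC:CK = 3:5 ⇒ C = (0, 3/8)
2. L is the midpoint of KN ⇒ L = (1/2, 1/2)
3. Q is the midpoint of KL ⇒ Q = (1/4, 3/4)
4. Z is the midpoint of MK ⇒ Z = (0, 1/2)
5. Y is the centroid of triangle ZLC ⇒ Y = (1/6, 11/24)
2·[YLZ] = 1/48, 2·[YKQ] = -3/32
[YLZ]:[YKQ] = 1/48:-3/32 = -2/9

[YLZ]:[YKQ] = -2/9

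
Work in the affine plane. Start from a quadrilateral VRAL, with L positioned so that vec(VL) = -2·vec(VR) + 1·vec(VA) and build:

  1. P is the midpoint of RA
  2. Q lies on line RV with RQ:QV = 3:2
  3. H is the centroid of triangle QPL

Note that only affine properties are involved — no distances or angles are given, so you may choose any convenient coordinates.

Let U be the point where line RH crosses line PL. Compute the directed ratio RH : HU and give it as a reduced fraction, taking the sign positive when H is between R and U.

Choose coordinates V = (0, 0), R = (1, 0), A = (0, 1), L = (-2, 1).
1. P is the midpoint of RA ⇒ P = (1/2, 1/2)
2. Q lies on line RV with RQ:QV = 3:2 ⇒ Q = (2/5, 0)
3. H is the centroid of triangle QPL ⇒ H = (-11/30, 1/2)
line RH meets PL at U = (-24/17, 15/17)
H = R + t·(U−R) with t = 17/30, so RH:HU = 17/30:13/30

RH:HU = 17/13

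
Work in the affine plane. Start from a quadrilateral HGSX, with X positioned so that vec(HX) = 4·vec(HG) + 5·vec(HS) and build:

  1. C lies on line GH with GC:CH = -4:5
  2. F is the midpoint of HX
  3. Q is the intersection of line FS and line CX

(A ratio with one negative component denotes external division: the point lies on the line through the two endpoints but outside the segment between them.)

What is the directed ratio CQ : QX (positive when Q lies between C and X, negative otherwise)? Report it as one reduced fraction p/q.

CQ:QX = 19/4

Assign H = (0, 0), G = (1, 0), S = (0, 1), X = (4, 5) — the answer is frame-independent, so this choice is without loss of generality.
1. C lies on line GH with GC:CH = -4:5 ⇒ C = (5, 0)
2. F is the midpoint of HX ⇒ F = (2, 5/2)
3. Q is the intersection of line FS and line CX ⇒ Q = (96/23, 95/23)
Q = C + t·(X−C) with t = 19/23, so CQ:QX = t:(1−t) = 19/23:4/23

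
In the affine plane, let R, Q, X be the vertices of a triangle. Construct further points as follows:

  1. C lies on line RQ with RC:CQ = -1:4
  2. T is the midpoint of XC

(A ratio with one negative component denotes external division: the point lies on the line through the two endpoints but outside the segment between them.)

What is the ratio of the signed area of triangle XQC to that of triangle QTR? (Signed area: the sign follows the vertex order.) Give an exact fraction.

[XQC]:[QTR] = -8/3

Set R = (0, 0), Q = (1, 0), X = (0, 1); any affine frame gives the same invariant.
1. C lies on line RQ with RC:CQ = -1:4 ⇒ C = (-1/3, 0)
2. T is the midpoint of XC ⇒ T = (-1/6, 1/2)
2·[XQC] = -4/3, 2·[QTR] = 1/2
[XQC]:[QTR] = -4/3:1/2 = -8/3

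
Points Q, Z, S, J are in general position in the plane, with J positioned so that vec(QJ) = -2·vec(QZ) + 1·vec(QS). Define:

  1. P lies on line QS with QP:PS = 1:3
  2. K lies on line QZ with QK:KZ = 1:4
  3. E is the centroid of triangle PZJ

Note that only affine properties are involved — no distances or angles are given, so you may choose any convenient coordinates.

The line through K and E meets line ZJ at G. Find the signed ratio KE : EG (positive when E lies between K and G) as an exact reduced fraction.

KE:EG = 43/5

Assign Q = (0, 0), Z = (1, 0), S = (0, 1), J = (-2, 1) — the answer is frame-independent, so this choice is without loss of generality.
1. P lies on line QS with QP:PS = 1:3 ⇒ P = (0, 1/4)
2. K lies on line QZ with QK:KZ = 1:4 ⇒ K = (1/5, 0)
3. E is the centroid of triangle PZJ ⇒ E = (-1/3, 5/12)
line KE meets ZJ at G = (-17/43, 20/43)
E = K + t·(G−K) with t = 43/48, so KE:EG = 43/48:5/48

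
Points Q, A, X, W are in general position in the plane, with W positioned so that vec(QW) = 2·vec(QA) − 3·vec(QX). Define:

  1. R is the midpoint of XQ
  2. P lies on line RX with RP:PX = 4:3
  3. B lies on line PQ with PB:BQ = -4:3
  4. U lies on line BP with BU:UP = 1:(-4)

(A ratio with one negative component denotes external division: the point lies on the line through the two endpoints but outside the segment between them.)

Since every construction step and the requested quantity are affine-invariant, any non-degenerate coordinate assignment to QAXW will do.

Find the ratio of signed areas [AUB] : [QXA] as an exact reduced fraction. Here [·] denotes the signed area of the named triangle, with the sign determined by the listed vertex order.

Set Q = (0, 0), A = (1, 0), X = (0, 1), W = (2, -3); any affine frame gives the same invariant.
1. R is the midpoint of XQ ⇒ R = (0, 1/2)
2. P lies on line RX with RP:PX = 4:3 ⇒ P = (0, 11/14)
3. B lies on line PQ with PB:BQ = -4:3 ⇒ B = (0, -33/14)
4. U lies on line BP with BU:UP = 1:(-4) ⇒ U = (0, -143/42)
2·[AUB] = -22/21, 2·[QXA] = -1
[AUB]:[QXA] = -22/21:-1 = 22/21

[AUB]:[QXA] = 22/21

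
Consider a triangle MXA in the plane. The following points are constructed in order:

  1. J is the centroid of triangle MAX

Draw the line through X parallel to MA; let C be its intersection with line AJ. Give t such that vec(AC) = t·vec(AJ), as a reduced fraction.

t = 3

Work in coordinates with M = (0, 0), X = (1, 0), A = (0, 1).
1. J is the centroid of triangle MAX ⇒ J = (1/3, 1/3)
through X parallel to MA: direction (0, 1); meets AJ at C = (1, -1)
C = A + t·(J−A) with t = 3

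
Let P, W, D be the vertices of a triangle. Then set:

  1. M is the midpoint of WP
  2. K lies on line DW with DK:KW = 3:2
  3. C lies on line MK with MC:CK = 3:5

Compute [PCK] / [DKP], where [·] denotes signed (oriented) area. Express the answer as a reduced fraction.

[PCK]:[DKP] = -5/24

Assign P = (0, 0), W = (1, 0), D = (0, 1) — the answer is frame-independent, so this choice is without loss of generality.
1. M is the midpoint of WP ⇒ M = (1/2, 0)
2. K lies on line DW with DK:KW = 3:2 ⇒ K = (3/5, 2/5)
3. C lies on line MK with MC:CK = 3:5 ⇒ C = (43/80, 3/20)
2·[PCK] = 1/8, 2·[DKP] = -3/5
[PCK]:[DKP] = 1/8:-3/5 = -5/24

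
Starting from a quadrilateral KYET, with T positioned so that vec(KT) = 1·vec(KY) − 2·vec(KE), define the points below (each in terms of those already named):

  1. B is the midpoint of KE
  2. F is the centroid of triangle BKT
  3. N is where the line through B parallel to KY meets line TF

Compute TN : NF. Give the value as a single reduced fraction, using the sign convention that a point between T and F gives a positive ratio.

Work in coordinates with K = (0, 0), Y = (1, 0), E = (0, 1), T = (1, -2).
1. B is the midpoint of KE ⇒ B = (0, 1/2)
2. F is the centroid of triangle BKT ⇒ F = (1/3, -1/2)
3. N is where the line through B parallel to KY meets line TF ⇒ N = (-1/9, 1/2)
N = T + t·(F−T) with t = 5/3, so TN:NF = t:(1−t) = 5/3:-2/3

TN:NF = -5/2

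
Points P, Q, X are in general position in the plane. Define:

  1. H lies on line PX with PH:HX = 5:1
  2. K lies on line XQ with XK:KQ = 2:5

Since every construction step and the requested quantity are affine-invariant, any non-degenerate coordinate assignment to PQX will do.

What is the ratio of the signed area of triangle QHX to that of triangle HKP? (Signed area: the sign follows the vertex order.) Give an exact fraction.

Assign P = (0, 0), Q = (1, 0), X = (0, 1) — the answer is frame-independent, so this choice is without loss of generality.
1. H lies on line PX with PH:HX = 5:1 ⇒ H = (0, 5/6)
2. K lies on line XQ with XK:KQ = 2:5 ⇒ K = (2/7, 5/7)
2·[QHX] = -1/6, 2·[HKP] = -5/21
[QHX]:[HKP] = -1/6:-5/21 = 7/10

[QHX]:[HKP] = 7/10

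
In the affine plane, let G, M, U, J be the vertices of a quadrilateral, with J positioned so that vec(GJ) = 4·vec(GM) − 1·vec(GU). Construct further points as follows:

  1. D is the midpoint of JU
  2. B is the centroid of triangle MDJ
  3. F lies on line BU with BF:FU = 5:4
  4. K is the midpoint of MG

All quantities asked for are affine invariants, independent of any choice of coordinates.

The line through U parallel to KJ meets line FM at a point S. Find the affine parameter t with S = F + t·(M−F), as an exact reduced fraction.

t = -56/79

Choose coordinates G = (0, 0), M = (1, 0), U = (0, 1), J = (4, -1).
1. D is the midpoint of JU ⇒ D = (2, 0)
2. B is the centroid of triangle MDJ ⇒ B = (7/3, -1/3)
3. F lies on line BU with BF:FU = 5:4 ⇒ F = (28/27, 11/27)
4. K is the midpoint of MG ⇒ K = (1/2, 0)
through U parallel to KJ: direction (7/2, -1); meets FM at S = (84/79, 55/79)
S = F + t·(M−F) with t = -56/79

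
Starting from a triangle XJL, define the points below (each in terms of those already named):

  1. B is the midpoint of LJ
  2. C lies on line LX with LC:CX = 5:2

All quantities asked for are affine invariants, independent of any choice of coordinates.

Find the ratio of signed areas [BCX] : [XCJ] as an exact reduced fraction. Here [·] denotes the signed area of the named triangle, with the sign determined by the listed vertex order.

[BCX]:[XCJ] = -1/2

Set X = (0, 0), J = (1, 0), L = (0, 1); any affine frame gives the same invariant.
1. B is the midpoint of LJ ⇒ B = (1/2, 1/2)
2. C lies on line LX with LC:CX = 5:2 ⇒ C = (0, 2/7)
2·[BCX] = 1/7, 2·[XCJ] = -2/7
[BCX]:[XCJ] = 1/7:-2/7 = -1/2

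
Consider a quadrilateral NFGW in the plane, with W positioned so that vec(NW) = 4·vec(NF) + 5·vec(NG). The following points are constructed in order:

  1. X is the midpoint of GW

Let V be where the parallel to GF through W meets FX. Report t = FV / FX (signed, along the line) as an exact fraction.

t = 2

Work in coordinates with N = (0, 0), F = (1, 0), G = (0, 1), W = (4, 5).
1. X is the midpoint of GW ⇒ X = (2, 3)
through W parallel to GF: direction (1, -1); meets FX at V = (3, 6)
V = F + t·(X−F) with t = 2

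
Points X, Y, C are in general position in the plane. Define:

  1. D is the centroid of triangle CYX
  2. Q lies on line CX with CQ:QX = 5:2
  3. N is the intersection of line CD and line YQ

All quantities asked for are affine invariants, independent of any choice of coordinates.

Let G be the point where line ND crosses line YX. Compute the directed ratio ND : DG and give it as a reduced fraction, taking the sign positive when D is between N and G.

ND:DG = -1/2

Choose coordinates X = (0, 0), Y = (1, 0), C = (0, 1).
1. D is the centroid of triangle CYX ⇒ D = (1/3, 1/3)
2. Q lies on line CX with CQ:QX = 5:2 ⇒ Q = (0, 2/7)
3. N is the intersection of line CD and line YQ ⇒ N = (5/12, 1/6)
line ND meets YX at G = (1/2, 0)
D = N + t·(G−N) with t = -1, so ND:DG = -1:2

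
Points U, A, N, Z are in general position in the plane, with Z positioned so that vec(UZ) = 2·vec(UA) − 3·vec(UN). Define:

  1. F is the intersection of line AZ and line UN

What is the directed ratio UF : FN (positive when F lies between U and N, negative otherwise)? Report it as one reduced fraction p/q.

UF:FN = -3/2

Work in coordinates with U = (0, 0), A = (1, 0), N = (0, 1), Z = (2, -3).
1. F is the intersection of line AZ and line UN ⇒ F = (0, 3)
F = U + t·(N−U) with t = 3, so UF:FN = t:(1−t) = 3:-2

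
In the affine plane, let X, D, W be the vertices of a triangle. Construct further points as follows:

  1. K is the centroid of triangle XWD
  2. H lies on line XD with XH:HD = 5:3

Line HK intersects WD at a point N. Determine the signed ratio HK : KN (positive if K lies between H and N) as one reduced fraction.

HK:KN = 1/8

Work in coordinates with X = (0, 0), D = (1, 0), W = (0, 1).
1. K is the centroid of triangle XWD ⇒ K = (1/3, 1/3)
2. H lies on line XD with XH:HD = 5:3 ⇒ H = (5/8, 0)
line HK meets WD at N = (-2, 3)
K = H + t·(N−H) with t = 1/9, so HK:KN = 1/9:8/9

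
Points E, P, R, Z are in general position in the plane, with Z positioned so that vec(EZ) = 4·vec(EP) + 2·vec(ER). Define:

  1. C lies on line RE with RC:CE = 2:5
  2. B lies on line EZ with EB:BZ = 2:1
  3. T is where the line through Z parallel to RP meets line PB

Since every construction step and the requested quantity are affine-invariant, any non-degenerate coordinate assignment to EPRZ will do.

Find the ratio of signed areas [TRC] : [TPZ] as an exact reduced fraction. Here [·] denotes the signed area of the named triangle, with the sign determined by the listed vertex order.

Work in coordinates with E = (0, 0), P = (1, 0), R = (0, 1), Z = (4, 2).
1. C lies on line RE with RC:CE = 2:5 ⇒ C = (0, 5/7)
2. B lies on line EZ with EB:BZ = 2:1 ⇒ B = (8/3, 4/3)
3. T is where the line through Z parallel to RP meets line PB ⇒ T = (34/9, 20/9)
2·[TRC] = 68/63, 2·[TPZ] = 10/9
[TRC]:[TPZ] = 68/63:10/9 = 34/35

[TRC]:[TPZ] = 34/35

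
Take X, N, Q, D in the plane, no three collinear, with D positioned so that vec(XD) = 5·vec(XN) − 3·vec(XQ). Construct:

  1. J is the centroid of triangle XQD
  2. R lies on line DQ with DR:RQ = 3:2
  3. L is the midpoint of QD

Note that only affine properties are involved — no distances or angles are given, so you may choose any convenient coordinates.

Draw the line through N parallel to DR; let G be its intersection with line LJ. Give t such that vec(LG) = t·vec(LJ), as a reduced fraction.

t = 3/5

Choose coordinates X = (0, 0), N = (1, 0), Q = (0, 1), D = (5, -3).
1. J is the centroid of triangle XQD ⇒ J = (5/3, -2/3)
2. R lies on line DQ with DR:RQ = 3:2 ⇒ R = (2, -3/5)
3. L is the midpoint of QD ⇒ L = (5/2, -1)
through N parallel to DR: direction (-3, 12/5); meets LJ at G = (2, -4/5)
G = L + t·(J−L) with t = 3/5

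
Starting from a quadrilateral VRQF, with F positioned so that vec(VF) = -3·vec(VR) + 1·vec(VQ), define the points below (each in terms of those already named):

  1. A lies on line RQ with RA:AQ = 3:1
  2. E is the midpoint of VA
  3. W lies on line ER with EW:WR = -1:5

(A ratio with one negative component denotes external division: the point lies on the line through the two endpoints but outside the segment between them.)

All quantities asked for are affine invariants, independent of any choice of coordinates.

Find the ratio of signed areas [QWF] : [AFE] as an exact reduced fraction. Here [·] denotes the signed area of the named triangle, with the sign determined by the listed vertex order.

[QWF]:[AFE] = -51/40

Work in coordinates with V = (0, 0), R = (1, 0), Q = (0, 1), F = (-3, 1).
1. A lies on line RQ with RA:AQ = 3:1 ⇒ A = (1/4, 3/4)
2. E is the midpoint of VA ⇒ E = (1/8, 3/8)
3. W lies on line ER with EW:WR = -1:5 ⇒ W = (-3/32, 15/32)
2·[QWF] = -51/32, 2·[AFE] = 5/4
[QWF]:[AFE] = -51/32:5/4 = -51/40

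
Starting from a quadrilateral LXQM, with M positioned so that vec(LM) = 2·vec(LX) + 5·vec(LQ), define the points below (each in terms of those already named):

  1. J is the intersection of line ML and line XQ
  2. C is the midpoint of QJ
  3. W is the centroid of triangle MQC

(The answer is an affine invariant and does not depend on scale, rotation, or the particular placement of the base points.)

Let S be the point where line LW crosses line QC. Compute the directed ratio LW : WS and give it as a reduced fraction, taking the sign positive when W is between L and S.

LW:WS = -3/2

Set L = (0, 0), X = (1, 0), Q = (0, 1), M = (2, 5); any affine frame gives the same invariant.
1. J is the intersection of line ML and line XQ ⇒ J = (2/7, 5/7)
2. C is the midpoint of QJ ⇒ C = (1/7, 6/7)
3. W is the centroid of triangle MQC ⇒ W = (5/7, 16/7)
line LW meets QC at S = (5/21, 16/21)
W = L + t·(S−L) with t = 3, so LW:WS = 3:-2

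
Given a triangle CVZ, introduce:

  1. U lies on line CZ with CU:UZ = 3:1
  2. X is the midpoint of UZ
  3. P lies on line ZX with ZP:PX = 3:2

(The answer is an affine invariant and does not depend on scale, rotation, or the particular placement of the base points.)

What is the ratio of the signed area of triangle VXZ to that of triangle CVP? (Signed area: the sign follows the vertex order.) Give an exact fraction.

Work in coordinates with C = (0, 0), V = (1, 0), Z = (0, 1).
1. U lies on line CZ with CU:UZ = 3:1 ⇒ U = (0, 3/4)
2. X is the midpoint of UZ ⇒ X = (0, 7/8)
3. P lies on line ZX with ZP:PX = 3:2 ⇒ P = (0, 37/40)
2·[VXZ] = -1/8, 2·[CVP] = 37/40
[VXZ]:[CVP] = -1/8:37/40 = -5/37

[VXZ]:[CVP] = -5/37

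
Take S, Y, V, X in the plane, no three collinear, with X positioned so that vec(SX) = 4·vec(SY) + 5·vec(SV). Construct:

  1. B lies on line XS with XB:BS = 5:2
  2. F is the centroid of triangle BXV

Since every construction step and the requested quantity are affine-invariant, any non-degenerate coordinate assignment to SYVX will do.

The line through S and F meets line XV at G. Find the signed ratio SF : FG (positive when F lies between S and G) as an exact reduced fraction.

SF:FG = 16/5

Set S = (0, 0), Y = (1, 0), V = (0, 1), X = (4, 5); any affine frame gives the same invariant.
1. B lies on line XS with XB:BS = 5:2 ⇒ B = (8/7, 10/7)
2. F is the centroid of triangle BXV ⇒ F = (12/7, 52/21)
line SF meets XV at G = (9/4, 13/4)
F = S + t·(G−S) with t = 16/21, so SF:FG = 16/21:5/21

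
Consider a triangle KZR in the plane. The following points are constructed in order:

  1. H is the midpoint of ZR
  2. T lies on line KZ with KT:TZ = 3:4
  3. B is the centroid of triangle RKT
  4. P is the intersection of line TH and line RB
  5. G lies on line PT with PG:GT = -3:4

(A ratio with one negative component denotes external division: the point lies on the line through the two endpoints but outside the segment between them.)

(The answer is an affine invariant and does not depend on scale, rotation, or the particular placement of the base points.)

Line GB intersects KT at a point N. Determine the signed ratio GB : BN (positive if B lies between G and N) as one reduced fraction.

Assign K = (0, 0), Z = (1, 0), R = (0, 1) — the answer is frame-independent, so this choice is without loss of generality.
1. H is the midpoint of ZR ⇒ H = (1/2, 1/2)
2. T lies on line KZ with KT:TZ = 3:4 ⇒ T = (3/7, 0)
3. B is the centroid of triangle RKT ⇒ B = (1/7, 1/3)
4. P is the intersection of line TH and line RB ⇒ P = (12/35, -3/5)
5. G lies on line PT with PG:GT = -3:4 ⇒ G = (3/35, -12/5)
line GB meets KT at N = (39/287, 0)
B = G + t·(N−G) with t = 41/36, so GB:BN = 41/36:-5/36

GB:BN = -41/5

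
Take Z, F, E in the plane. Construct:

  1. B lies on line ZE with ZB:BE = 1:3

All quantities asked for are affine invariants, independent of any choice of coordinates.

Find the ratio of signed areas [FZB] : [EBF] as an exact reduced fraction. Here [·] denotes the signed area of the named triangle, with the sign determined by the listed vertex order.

Work in coordinates with Z = (0, 0), F = (1, 0), E = (0, 1).
1. B lies on line ZE with ZB:BE = 1:3 ⇒ B = (0, 1/4)
2·[FZB] = -1/4, 2·[EBF] = 3/4
[FZB]:[EBF] = -1/4:3/4 = -1/3

[FZB]:[EBF] = -1/3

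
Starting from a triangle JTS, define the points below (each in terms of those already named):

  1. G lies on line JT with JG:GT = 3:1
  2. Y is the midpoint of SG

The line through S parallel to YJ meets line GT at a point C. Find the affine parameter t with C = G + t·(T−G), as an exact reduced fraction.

t = -6

Work in coordinates with J = (0, 0), T = (1, 0), S = (0, 1).
1. G lies on line JT with JG:GT = 3:1 ⇒ G = (3/4, 0)
2. Y is the midpoint of SG ⇒ Y = (3/8, 1/2)
through S parallel to YJ: direction (-3/8, -1/2); meets GT at C = (-3/4, 0)
C = G + t·(T−G) with t = -6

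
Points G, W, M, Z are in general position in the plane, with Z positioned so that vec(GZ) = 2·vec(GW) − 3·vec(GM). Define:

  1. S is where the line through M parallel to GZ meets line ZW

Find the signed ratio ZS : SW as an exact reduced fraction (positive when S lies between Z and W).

Choose coordinates G = (0, 0), W = (1, 0), M = (0, 1), Z = (2, -3).
1. S is where the line through M parallel to GZ meets line ZW ⇒ S = (4/3, -1)
S = Z + t·(W−Z) with t = 2/3, so ZS:SW = t:(1−t) = 2/3:1/3

ZS:SW = 2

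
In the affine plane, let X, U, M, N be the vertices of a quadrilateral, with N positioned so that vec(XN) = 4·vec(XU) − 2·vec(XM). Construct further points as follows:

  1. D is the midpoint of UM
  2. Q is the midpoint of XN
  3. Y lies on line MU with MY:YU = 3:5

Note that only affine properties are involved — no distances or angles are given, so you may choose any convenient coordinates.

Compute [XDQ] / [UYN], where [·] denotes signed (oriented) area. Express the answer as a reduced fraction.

[XDQ]:[UYN] = 12/5

Set X = (0, 0), U = (1, 0), M = (0, 1), N = (4, -2); any affine frame gives the same invariant.
1. D is the midpoint of UM ⇒ D = (1/2, 1/2)
2. Q is the midpoint of XN ⇒ Q = (2, -1)
3. Y lies on line MU with MY:YU = 3:5 ⇒ Y = (3/8, 5/8)
2·[XDQ] = -3/2, 2·[UYN] = -5/8
[XDQ]:[UYN] = -3/2:-5/8 = 12/5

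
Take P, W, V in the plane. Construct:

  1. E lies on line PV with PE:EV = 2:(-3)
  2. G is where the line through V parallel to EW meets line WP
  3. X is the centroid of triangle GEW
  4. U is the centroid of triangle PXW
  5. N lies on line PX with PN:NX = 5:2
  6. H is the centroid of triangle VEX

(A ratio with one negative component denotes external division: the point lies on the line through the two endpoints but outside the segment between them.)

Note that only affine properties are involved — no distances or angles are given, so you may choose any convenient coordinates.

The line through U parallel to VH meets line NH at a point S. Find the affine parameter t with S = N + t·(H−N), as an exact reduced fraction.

Set P = (0, 0), W = (1, 0), V = (0, 1); any affine frame gives the same invariant.
1. E lies on line PV with PE:EV = 2:(-3) ⇒ E = (0, -2)
2. G is where the line through V parallel to EW meets line WP ⇒ G = (-1/2, 0)
3. X is the centroid of triangle GEW ⇒ X = (1/6, -2/3)
4. U is the centroid of triangle PXW ⇒ U = (7/18, -2/9)
5. N lies on line PX with PN:NX = 5:2 ⇒ N = (5/42, -10/21)
6. H is the centroid of triangle VEX ⇒ H = (1/18, -5/9)
through U parallel to VH: direction (1/18, -14/9); meets NH at S = (271/702, -50/351)
S = N + t·(H−N) with t = -164/39

t = -164/39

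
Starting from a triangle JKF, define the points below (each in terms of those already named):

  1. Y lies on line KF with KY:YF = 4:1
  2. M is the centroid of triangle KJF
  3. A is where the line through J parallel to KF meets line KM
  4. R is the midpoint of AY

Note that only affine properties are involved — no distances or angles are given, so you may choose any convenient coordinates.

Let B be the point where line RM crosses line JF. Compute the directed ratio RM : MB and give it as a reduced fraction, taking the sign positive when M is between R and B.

Choose coordinates J = (0, 0), K = (1, 0), F = (0, 1).
1. Y lies on line KF with KY:YF = 4:1 ⇒ Y = (1/5, 4/5)
2. M is the centroid of triangle KJF ⇒ M = (1/3, 1/3)
3. A is where the line through J parallel to KF meets line KM ⇒ A = (-1, 1)
4. R is the midpoint of AY ⇒ R = (-2/5, 9/10)
line RM meets JF at B = (0, 13/22)
M = R + t·(B−R) with t = 11/6, so RM:MB = 11/6:-5/6

RM:MB = -11/5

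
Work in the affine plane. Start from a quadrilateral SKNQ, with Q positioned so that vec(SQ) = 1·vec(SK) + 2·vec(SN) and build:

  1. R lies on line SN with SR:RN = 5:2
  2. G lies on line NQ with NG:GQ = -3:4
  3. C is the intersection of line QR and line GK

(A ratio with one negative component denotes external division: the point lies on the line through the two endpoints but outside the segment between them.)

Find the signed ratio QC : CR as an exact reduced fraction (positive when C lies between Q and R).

Choose coordinates S = (0, 0), K = (1, 0), N = (0, 1), Q = (1, 2).
1. R lies on line SN with SR:RN = 5:2 ⇒ R = (0, 5/7)
2. G lies on line NQ with NG:GQ = -3:4 ⇒ G = (-3, -2)
3. C is the intersection of line QR and line GK ⇒ C = (-17/11, -14/11)
C = Q + t·(R−Q) with t = 28/11, so QC:CR = t:(1−t) = 28/11:-17/11

QC:CR = -28/17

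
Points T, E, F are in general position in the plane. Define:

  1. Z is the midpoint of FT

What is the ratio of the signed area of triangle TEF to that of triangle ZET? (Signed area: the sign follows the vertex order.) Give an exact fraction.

[TEF]:[ZET] = -2

Work in coordinates with T = (0, 0), E = (1, 0), F = (0, 1).
1. Z is the midpoint of FT ⇒ Z = (0, 1/2)
2·[TEF] = 1, 2·[ZET] = -1/2
[TEF]:[ZET] = 1:-1/2 = -2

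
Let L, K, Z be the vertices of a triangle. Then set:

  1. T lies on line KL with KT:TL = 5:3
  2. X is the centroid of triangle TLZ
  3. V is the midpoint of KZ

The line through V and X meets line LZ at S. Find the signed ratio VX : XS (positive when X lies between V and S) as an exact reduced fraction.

Work in coordinates with L = (0, 0), K = (1, 0), Z = (0, 1).
1. T lies on line KL with KT:TL = 5:3 ⇒ T = (3/8, 0)
2. X is the centroid of triangle TLZ ⇒ X = (1/8, 1/3)
3. V is the midpoint of KZ ⇒ V = (1/2, 1/2)
line VX meets LZ at S = (0, 5/18)
X = V + t·(S−V) with t = 3/4, so VX:XS = 3/4:1/4

VX:XS = 3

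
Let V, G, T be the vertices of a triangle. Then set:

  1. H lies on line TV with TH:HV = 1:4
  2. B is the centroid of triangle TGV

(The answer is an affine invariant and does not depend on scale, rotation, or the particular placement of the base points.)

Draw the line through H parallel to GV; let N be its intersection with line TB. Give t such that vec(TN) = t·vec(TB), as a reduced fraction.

t = 3/10

Assign V = (0, 0), G = (1, 0), T = (0, 1) — the answer is frame-independent, so this choice is without loss of generality.
1. H lies on line TV with TH:HV = 1:4 ⇒ H = (0, 4/5)
2. B is the centroid of triangle TGV ⇒ B = (1/3, 1/3)
through H parallel to GV: direction (-1, 0); meets TB at N = (1/10, 4/5)
N = T + t·(B−T) with t = 3/10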